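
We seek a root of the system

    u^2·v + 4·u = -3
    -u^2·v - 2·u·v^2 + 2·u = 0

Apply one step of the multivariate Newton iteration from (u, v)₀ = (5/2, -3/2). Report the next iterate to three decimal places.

At (5/2, -3/2): F = (3.625, 3.125).
Jacobian J = [[2·u·v + 4, u^2], [-2·u·v - 2·v^2 + 2, -u^2 - 4·u·v]].
At the point, J = [[-3.500, 6.250], [5.000, 8.750]] (det J = -61.875).
Solving J·Δ = −F gives Δ = (0.197, -0.470).
Then the next iterate is (u, v)₁ = (2.697, -1.970).

(2.697, -1.970)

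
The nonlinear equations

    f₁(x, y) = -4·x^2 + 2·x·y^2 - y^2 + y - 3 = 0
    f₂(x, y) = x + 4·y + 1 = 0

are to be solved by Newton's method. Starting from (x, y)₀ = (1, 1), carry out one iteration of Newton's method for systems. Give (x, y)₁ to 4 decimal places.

At (1, 1): F = (-5.0000, 6.0000).
Jacobian J = [[-8·x + 2·y^2, 4·x·y - 2·y + 1], [1, 4]].
At the point, J = [[-6.0000, 3.0000], [1.0000, 4.0000]] (det J = -27.0000).
Solving J·Δ = −F gives Δ = (-1.4074, -1.1481).
Then the next iterate is (x, y)₁ = (-0.4074, -0.1481).

(-0.4074, -0.1481)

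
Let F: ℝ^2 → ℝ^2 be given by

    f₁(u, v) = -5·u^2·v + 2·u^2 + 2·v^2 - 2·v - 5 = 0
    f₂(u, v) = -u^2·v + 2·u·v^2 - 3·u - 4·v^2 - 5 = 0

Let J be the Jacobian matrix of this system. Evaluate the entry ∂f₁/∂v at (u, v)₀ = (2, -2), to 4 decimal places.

-30.0000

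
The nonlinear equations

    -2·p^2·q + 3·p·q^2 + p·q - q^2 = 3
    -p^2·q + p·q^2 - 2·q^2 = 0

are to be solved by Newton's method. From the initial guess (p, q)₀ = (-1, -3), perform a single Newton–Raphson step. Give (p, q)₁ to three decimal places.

At (-1, -3): F = (-30.000, -24.000).
Jacobian J = [[-4·p·q + 3·q^2 + q, -2·p^2 + 6·p·q + p - 2·q], [-2·p·q + q^2, -p^2 + 2·p·q - 4·q]].
At the point, J = [[12.000, 21.000], [3.000, 17.000]] (det J = 141.000).
Solving J·Δ = −F gives Δ = (0.043, 1.404).
Then the next iterate is (p, q)₁ = (-0.957, -1.596).

(-0.957, -1.596)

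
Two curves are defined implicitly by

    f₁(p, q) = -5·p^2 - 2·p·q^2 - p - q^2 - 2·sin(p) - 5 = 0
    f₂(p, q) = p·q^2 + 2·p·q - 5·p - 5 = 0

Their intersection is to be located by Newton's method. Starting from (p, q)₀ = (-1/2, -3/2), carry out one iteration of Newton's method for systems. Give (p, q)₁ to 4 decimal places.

At (-1/2, -3/2): F = (-4.791149, -2.1250).
Jacobian J = [[-10·p - 2·q^2 - 2·cos(p) - 1, -4·p·q - 2·q], [q^2 + 2·q - 5, 2·p·q + 2·p]].
At the point, J = [[-2.255165, 0.0000], [-5.7500, 0.5000]] (det J = -1.127583).
Solving J·Δ = −F gives Δ = (-2.1245, -20.1820).
Then the next iterate is (p, q)₁ = (-2.6245, -21.6820).

(-2.6245, -21.6820)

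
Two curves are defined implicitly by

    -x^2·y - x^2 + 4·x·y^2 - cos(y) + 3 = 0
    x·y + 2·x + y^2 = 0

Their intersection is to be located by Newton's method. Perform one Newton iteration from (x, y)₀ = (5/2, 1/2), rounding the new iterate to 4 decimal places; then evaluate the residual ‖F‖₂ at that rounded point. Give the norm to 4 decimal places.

At (5/2, 1/2): F = (-4.752583, 6.5000).
Jacobian J = [[-2·x·y - 2·x + 4·y^2, -x^2 + 8·x·y + sin(y)], [y + 2, x + 2·y]].
At the point, J = [[-6.5000, 4.229426], [2.5000, 3.5000]] (det J = -33.323564).
Solving J·Δ = −F gives Δ = (-1.3241, -0.9113).
Then the next iterate is (x, y)₁ = (1.1759, -0.4113).
Re-evaluating at (1.1759, -0.4113): F = (2.065076, 2.037320), so ‖F‖₂ = 2.9009.

2.9009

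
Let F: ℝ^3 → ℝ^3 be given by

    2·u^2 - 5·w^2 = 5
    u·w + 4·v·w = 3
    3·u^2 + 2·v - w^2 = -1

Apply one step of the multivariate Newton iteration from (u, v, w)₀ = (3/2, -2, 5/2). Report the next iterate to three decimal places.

(0.705, -0.826, 1.039)

At (3/2, -2, 5/2): F = (-31.750, -19.250, -2.500).
Jacobian J = [[4·u, 0, -10·w], [w, 4·w, u + 4·v], [6·u, 2, -2·w]].
At the point, J = [[6.000, 0.000, -25.000], [2.500, 10.000, -6.500], [9.000, 2.000, -5.000]] (det J = 1903.000).
Solving J·Δ = −F gives Δ = (-0.795, 1.174, -1.461).
Then the next iterate is (u, v, w)₁ = (0.705, -0.826, 1.039).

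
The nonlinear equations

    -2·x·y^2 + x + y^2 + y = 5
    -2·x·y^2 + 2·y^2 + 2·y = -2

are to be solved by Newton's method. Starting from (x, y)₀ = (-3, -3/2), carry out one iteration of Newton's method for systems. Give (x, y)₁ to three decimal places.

At (-3, -3/2): F = (6.250, 17.000).
Jacobian J = [[-2·y^2 + 1, -4·x·y + 2·y + 1], [-2·y^2, -4·x·y + 4·y + 2]].
At the point, J = [[-3.500, -20.000], [-4.500, -22.000]] (det J = -13.000).
Solving J·Δ = −F gives Δ = (15.577, -2.413).
Then the next iterate is (x, y)₁ = (12.577, -3.913).

(12.577, -3.913)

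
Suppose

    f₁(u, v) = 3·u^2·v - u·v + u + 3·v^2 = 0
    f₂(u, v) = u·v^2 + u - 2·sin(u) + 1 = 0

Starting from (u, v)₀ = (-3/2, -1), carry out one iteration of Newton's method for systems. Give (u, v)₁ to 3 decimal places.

(-0.798, -1.433)

At (-3/2, -1): F = (-6.750, -0.00501).
Jacobian J = [[6·u·v - v + 1, 3·u^2 - u + 6·v], [v^2 - 2·cos(u) + 1, 2·u·v]].
At the point, J = [[11.000, 2.250], [1.85853, 3.000]] (det J = 28.81832).
Solving J·Δ = −F gives Δ = (0.702, -0.433).
Then the next iterate is (u, v)₁ = (-0.798, -1.433).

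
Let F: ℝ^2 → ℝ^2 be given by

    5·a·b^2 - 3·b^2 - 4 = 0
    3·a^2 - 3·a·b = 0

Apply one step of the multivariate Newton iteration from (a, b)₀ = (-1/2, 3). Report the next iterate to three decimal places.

(-0.217, 1.765)

At (-1/2, 3): F = (-53.500, 5.250).
Jacobian J = [[5·b^2, 10·a·b - 6·b], [6·a - 3·b, -3·a]].
At the point, J = [[45.000, -33.000], [-12.000, 1.500]] (det J = -328.500).
Solving J·Δ = −F gives Δ = (0.283, -1.235).
Then the next iterate is (a, b)₁ = (-0.217, 1.765).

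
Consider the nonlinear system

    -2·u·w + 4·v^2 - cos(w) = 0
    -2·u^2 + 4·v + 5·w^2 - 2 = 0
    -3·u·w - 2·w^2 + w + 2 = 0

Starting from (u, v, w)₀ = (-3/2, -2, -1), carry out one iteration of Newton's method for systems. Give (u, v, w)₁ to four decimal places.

At (-3/2, -2, -1): F = (12.459698, -9.5000, -5.5000).
Jacobian J = [[-2·w, 8·v, -2·u + sin(w)], [-4·u, 4, 10·w], [-3·w, 0, -3·u - 4·w + 1]].
At the point, J = [[2.0000, -16.0000, 2.158529], [6.0000, 4.0000, -10.0000], [3.0000, 0.0000, 9.5000]] (det J = 1442.097652).
Solving J·Δ = −F gives Δ = (1.2503, 0.9599, 0.1841).
Then the next iterate is (u, v, w)₁ = (-0.2497, -1.0401, -0.8159).

(-0.2497, -1.0401, -0.8159)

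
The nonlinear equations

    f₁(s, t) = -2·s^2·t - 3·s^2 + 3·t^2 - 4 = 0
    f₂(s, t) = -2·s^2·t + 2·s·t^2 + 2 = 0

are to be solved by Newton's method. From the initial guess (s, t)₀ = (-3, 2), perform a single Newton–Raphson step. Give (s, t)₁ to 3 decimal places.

At (-3, 2): F = (-55.000, -58.000).
Jacobian J = [[-4·s·t - 6·s, -2·s^2 + 6·t], [-4·s·t + 2·t^2, -2·s^2 + 4·s·t]].
At the point, J = [[42.000, -6.000], [32.000, -42.000]] (det J = -1572.000).
Solving J·Δ = −F gives Δ = (1.248, -0.430).
Then the next iterate is (s, t)₁ = (-1.752, 1.570).

(-1.752, 1.570)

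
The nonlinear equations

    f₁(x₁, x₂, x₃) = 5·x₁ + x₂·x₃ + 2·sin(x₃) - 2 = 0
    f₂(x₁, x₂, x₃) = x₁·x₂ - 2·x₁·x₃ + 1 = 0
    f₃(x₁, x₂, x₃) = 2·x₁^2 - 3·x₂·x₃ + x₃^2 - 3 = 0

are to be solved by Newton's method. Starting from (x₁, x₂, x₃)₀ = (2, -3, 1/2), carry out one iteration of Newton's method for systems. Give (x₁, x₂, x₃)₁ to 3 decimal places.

(0.483, -1.652, 0.941)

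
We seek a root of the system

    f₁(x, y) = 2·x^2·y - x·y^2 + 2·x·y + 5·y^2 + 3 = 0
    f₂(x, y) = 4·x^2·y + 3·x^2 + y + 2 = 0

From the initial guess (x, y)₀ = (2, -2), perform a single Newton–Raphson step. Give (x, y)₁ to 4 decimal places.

At (2, -2): F = (-9.0000, -20.0000).
Jacobian J = [[4·x·y - y^2 + 2·y, 2·x^2 - 2·x·y + 2·x + 10·y], [8·x·y + 6·x, 4·x^2 + 1]].
At the point, J = [[-24.0000, 0.0000], [-20.0000, 17.0000]] (det J = -408.0000).
Solving J·Δ = −F gives Δ = (-0.3750, 0.7353).
Then the next iterate is (x, y)₁ = (1.6250, -1.2647).

(1.6250, -1.2647)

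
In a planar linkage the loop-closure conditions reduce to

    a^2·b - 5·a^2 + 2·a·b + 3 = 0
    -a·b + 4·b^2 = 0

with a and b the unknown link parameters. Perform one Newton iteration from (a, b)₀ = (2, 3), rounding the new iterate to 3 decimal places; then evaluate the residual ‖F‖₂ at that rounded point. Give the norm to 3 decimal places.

23.728

At (2, 3): F = (7.000, 30.000).
Jacobian J = [[2·a·b - 10·a + 2·b, a^2 + 2·a], [-b, -a + 8·b]].
At the point, J = [[-2.000, 8.000], [-3.000, 22.000]] (det J = -20.000).
Solving J·Δ = −F gives Δ = (-4.300, -1.950).
Then the next iterate is (a, b)₁ = (-2.300, 1.050).
Re-evaluating at (-2.300, 1.050): F = (-22.72550, 6.825), so ‖F‖₂ = 23.728.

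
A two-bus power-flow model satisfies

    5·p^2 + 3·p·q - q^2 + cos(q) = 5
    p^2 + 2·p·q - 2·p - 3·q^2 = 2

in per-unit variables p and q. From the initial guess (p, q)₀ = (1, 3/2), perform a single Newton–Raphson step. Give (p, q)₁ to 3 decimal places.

(0.767, 0.436)

At (1, 3/2): F = (2.32074, -6.750).
Jacobian J = [[10·p + 3·q, 3·p - 2·q - sin(q)], [2·p + 2·q - 2, 2·p - 6·q]].
At the point, J = [[14.500, -0.99749], [3.000, -7.000]] (det J = -98.50752).
Solving J·Δ = −F gives Δ = (-0.233, -1.064).
Then the next iterate is (p, q)₁ = (0.767, 0.436).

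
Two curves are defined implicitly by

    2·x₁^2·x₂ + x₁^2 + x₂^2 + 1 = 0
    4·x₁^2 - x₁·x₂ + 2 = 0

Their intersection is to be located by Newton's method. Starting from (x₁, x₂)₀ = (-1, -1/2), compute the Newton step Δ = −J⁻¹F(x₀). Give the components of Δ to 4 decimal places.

(0.5667, -1.2500)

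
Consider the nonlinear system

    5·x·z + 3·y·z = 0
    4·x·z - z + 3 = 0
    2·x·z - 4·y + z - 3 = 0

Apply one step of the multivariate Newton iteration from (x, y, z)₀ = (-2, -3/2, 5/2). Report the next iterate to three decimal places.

(-4.229, -1.929, -2.143)

At (-2, -3/2, 5/2): F = (-36.250, -19.500, -4.500).
Jacobian J = [[5·z, 3·z, 5·x + 3·y], [4·z, 0, 4·x - 1], [2·z, -4, 2·x + 1]].
At the point, J = [[12.500, 7.500, -14.500], [10.000, 0.000, -9.000], [5.000, -4.000, -3.000]] (det J = 17.500).
Solving J·Δ = −F gives Δ = (-2.229, -0.429, -4.643).
Then the next iterate is (x, y, z)₁ = (-4.229, -1.929, -2.143).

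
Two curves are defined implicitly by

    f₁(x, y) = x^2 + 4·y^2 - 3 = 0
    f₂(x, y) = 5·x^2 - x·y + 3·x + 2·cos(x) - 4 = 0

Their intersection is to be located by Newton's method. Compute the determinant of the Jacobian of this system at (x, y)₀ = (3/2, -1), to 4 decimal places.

131.5401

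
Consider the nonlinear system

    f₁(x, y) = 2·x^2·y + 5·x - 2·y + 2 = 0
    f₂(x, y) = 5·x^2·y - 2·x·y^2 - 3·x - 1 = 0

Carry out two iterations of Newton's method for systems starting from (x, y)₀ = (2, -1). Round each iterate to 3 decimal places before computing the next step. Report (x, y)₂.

At (2, -1): F = (6.000, -31.000).
Jacobian J = [[4·x·y + 5, 2·x^2 - 2], [10·x·y - 2·y^2 - 3, 5·x^2 - 4·x·y]].
At the point, J = [[-3.000, 6.000], [-25.000, 28.000]] (det J = 66.000).
Solving J·Δ = −F gives Δ = (-5.364, -3.682).
Then the next iterate is (x, y)₁ = (-3.364, -4.682).
Round to (-3.364, -4.682) and repeat: F = (-111.42367, -108.34185), J = [[68.00099, 20.63299], [110.66023, -6.41851]].
Δ = (1.085, 1.825), so (x, y)₂ = (-2.279, -2.857).

(-2.279, -2.857)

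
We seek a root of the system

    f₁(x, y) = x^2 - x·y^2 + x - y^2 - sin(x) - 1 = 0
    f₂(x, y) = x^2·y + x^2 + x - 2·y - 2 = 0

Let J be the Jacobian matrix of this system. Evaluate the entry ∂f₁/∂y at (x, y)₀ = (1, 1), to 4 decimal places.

∂f₁/∂y = -2·x·y - 2·y.
At (1, 1) this is -4.0000.

-4.0000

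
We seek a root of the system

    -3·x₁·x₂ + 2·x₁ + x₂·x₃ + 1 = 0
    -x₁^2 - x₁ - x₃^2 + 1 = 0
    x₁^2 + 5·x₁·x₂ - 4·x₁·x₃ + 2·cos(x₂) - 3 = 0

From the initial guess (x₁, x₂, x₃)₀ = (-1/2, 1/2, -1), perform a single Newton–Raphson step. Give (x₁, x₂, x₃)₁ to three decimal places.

(-0.143, -0.232, -1.125)

At (-1/2, 1/2, -1): F = (0.250, 0.250, -4.24483).
Jacobian J = [[-3·x₂ + 2, -3·x₁ + x₃, x₂], [-2·x₁ - 1, 0, -2·x₃], [2·x₁ + 5·x₂ - 4·x₃, 5·x₁ - 2·sin(x₂), -4·x₁]].
At the point, J = [[0.500, 0.500, 0.500], [0.000, 0.000, 2.000], [5.500, -3.45885, 2.000]] (det J = 8.95885).
Solving J·Δ = −F gives Δ = (0.357, -0.732, -0.125).
Then the next iterate is (x₁, x₂, x₃)₁ = (-0.143, -0.232, -1.125).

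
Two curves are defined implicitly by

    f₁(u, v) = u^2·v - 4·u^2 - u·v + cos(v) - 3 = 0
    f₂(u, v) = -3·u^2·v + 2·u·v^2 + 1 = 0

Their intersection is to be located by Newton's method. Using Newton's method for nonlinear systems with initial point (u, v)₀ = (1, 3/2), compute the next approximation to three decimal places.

(0.175, -0.071)

At (1, 3/2): F = (-6.92926, 1.000).
Jacobian J = [[2·u·v - 8·u - v, u^2 - u - sin(v)], [-6·u·v + 2·v^2, -3·u^2 + 4·u·v]].
At the point, J = [[-6.500, -0.99749], [-4.500, 3.000]] (det J = -23.98873).
Solving J·Δ = −F gives Δ = (-0.825, -1.571).
Then the next iterate is (u, v)₁ = (0.175, -0.071).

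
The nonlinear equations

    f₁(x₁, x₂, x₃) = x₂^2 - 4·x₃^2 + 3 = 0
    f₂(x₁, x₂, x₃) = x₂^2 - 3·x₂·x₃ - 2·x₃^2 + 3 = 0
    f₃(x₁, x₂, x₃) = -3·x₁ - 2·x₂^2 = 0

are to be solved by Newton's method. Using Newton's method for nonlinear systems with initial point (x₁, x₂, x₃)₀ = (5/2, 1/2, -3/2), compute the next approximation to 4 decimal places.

(0.2439, -0.1159, -0.9695)

At (5/2, 1/2, -3/2): F = (-5.7500, 1.0000, -8.0000).
Jacobian J = [[0, 2·x₂, -8·x₃], [0, 2·x₂ - 3·x₃, -3·x₂ - 4·x₃], [-3, -4·x₂, 0]].
At the point, J = [[0.0000, 1.0000, 12.0000], [0.0000, 5.5000, 4.5000], [-3.0000, -2.0000, 0.0000]] (det J = 184.5000).
Solving J·Δ = −F gives Δ = (-2.2561, -0.6159, 0.5305).
Then the next iterate is (x₁, x₂, x₃)₁ = (0.2439, -0.1159, -0.9695).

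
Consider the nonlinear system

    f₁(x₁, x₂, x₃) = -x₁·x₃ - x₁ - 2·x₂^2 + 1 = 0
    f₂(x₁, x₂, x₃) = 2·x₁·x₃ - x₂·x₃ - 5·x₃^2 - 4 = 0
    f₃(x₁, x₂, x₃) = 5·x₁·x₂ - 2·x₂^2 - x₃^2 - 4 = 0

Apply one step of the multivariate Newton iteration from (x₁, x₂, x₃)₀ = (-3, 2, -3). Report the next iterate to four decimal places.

(1.6568, 2.4201, -0.6509)

At (-3, 2, -3): F = (-13.0000, -25.0000, -51.0000).
Jacobian J = [[-x₃ - 1, -4·x₂, -x₁], [2·x₃, -x₃, 2·x₁ - x₂ - 10·x₃], [5·x₂, 5·x₁ - 4·x₂, -2·x₃]].
At the point, J = [[2.0000, -8.0000, 3.0000], [-6.0000, 3.0000, 22.0000], [10.0000, -23.0000, 6.0000]] (det J = -676.0000).
Solving J·Δ = −F gives Δ = (4.6568, 0.4201, 2.3491).
Then the next iterate is (x₁, x₂, x₃)₁ = (1.6568, 2.4201, -0.6509).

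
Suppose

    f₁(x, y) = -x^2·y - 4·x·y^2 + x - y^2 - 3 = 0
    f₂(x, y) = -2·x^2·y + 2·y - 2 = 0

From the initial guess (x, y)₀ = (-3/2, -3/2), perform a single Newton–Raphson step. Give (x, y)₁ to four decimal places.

(-1.4607, -0.9415)

At (-3/2, -3/2): F = (10.1250, 1.7500).
Jacobian J = [[-2·x·y - 4·y^2 + 1, -x^2 - 8·x·y - 2·y], [-4·x·y, -2·x^2 + 2]].
At the point, J = [[-12.5000, -17.2500], [-9.0000, -2.5000]] (det J = -124.0000).
Solving J·Δ = −F gives Δ = (0.0393, 0.5585).
Then the next iterate is (x, y)₁ = (-1.4607, -0.9415).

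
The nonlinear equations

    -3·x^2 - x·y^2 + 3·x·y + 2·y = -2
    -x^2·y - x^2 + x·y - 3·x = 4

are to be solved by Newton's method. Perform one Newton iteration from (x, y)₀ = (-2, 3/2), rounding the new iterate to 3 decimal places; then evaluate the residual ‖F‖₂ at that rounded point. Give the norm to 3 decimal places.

4.533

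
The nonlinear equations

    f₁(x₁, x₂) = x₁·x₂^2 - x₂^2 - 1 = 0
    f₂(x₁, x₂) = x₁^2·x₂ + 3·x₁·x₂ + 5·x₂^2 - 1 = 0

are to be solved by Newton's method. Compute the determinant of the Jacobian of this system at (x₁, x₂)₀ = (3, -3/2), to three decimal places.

-74.250

J = [[x₂^2, 2·x₁·x₂ - 2·x₂], [2·x₁·x₂ + 3·x₂, x₁^2 + 3·x₁ + 10·x₂]].
At the point, J = [[2.250, -6.000], [-13.500, 3.000]].
det J = -74.250.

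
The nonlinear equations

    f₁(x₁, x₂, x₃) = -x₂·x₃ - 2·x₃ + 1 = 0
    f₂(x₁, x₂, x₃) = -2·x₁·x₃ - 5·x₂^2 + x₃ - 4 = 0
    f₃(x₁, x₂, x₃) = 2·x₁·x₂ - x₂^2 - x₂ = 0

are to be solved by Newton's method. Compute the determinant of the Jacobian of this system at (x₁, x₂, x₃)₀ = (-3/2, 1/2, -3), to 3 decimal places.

J = [[0, -x₃, -x₂ - 2], [-2·x₃, -10·x₂, -2·x₁ + 1], [2·x₂, 2·x₁ - 2·x₂ - 1, 0]].
At the point, J = [[0.000, 3.000, -2.500], [6.000, -5.000, 4.000], [1.000, -5.000, 0.000]].
det J = 74.500.

74.500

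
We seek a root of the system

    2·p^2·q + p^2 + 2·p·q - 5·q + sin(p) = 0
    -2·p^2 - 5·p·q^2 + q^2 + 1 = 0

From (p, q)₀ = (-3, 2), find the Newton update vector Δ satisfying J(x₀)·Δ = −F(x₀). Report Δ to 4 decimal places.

At (-3, 2): F = (22.858880, 47.0000).
Jacobian J = [[4·p·q + 2·p + 2·q + cos(p), 2·p^2 + 2·p - 5], [-4·p - 5·q^2, -10·p·q + 2·q]].
At the point, J = [[-26.989992, 7.0000], [-8.0000, 64.0000]] (det J = -1671.359520).
Solving J·Δ = −F gives Δ = (0.6785, -0.6496).

(0.6785, -0.6496)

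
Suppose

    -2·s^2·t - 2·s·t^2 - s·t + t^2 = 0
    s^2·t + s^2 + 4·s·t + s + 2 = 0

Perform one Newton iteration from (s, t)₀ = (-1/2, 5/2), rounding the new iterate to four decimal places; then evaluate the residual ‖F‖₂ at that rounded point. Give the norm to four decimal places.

3.3447

At (-1/2, 5/2): F = (12.5000, -2.6250).
Jacobian J = [[-4·s·t - 2·t^2 - t, -2·s^2 - 4·s·t - s + 2·t], [2·s·t + 2·s + 4·t + 1, s^2 + 4·s]].
At the point, J = [[-10.0000, 10.0000], [7.5000, -1.7500]] (det J = -57.5000).
Solving J·Δ = −F gives Δ = (0.0761, -1.1739).
Then the next iterate is (s, t)₁ = (-0.4239, 1.3261).
Re-evaluating at (-0.4239, 1.3261): F = (3.334989, -0.254455), so ‖F‖₂ = 3.3447.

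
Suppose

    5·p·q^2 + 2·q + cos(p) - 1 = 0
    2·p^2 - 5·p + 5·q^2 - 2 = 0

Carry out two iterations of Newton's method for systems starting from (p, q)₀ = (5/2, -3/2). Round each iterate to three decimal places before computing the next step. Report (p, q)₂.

At (5/2, -3/2): F = (23.32386, 9.250).
Jacobian J = [[5·q^2 - sin(p), 10·p·q + 2], [4·p - 5, 10·q]].
At the point, J = [[10.65153, -35.500], [5.000, -15.000]] (det J = 17.72708).
Solving J·Δ = −F gives Δ = (1.212, 1.021).
Then the next iterate is (p, q)₁ = (3.712, -0.479).
Round to (3.712, -0.479) and repeat: F = (1.45874, 8.14509), J = [[1.68718, -15.78048], [9.848, -4.790]].
Δ = (-0.825, 0.004), so (p, q)₂ = (2.887, -0.475).

(2.887, -0.475)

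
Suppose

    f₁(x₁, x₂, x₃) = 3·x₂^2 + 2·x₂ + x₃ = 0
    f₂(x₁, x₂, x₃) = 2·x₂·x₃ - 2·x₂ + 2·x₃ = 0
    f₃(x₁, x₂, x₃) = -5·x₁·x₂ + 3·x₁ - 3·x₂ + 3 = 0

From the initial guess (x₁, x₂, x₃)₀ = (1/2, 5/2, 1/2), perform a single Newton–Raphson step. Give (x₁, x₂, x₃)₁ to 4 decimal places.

(0.3525, 1.0729, 0.5104)

At (1/2, 5/2, 1/2): F = (24.2500, -1.5000, -9.2500).
Jacobian J = [[0, 6·x₂ + 2, 1], [0, 2·x₃ - 2, 2·x₂ + 2], [-5·x₂ + 3, -5·x₁ - 3, 0]].
At the point, J = [[0.0000, 17.0000, 1.0000], [0.0000, -1.0000, 7.0000], [-9.5000, -5.5000, 0.0000]] (det J = -1140.0000).
Solving J·Δ = −F gives Δ = (-0.1475, -1.4271, 0.0104).
Then the next iterate is (x₁, x₂, x₃)₁ = (0.3525, 1.0729, 0.5104).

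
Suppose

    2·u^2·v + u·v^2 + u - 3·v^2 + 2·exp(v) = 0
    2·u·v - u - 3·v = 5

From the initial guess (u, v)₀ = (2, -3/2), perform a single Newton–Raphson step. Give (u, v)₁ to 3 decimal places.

(-0.308, -2.233)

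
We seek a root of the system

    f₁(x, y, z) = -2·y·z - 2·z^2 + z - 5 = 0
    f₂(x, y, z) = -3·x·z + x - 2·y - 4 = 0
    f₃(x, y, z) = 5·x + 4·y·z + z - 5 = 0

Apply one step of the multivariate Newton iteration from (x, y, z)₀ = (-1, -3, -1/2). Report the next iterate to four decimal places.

(2.9200, 2.2714, -0.0857)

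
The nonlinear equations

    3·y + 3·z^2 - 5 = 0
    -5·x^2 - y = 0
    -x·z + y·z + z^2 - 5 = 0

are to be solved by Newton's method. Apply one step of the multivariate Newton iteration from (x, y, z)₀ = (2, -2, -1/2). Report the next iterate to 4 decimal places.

(0.9744, 0.5128, -1.4038)

At (2, -2, -1/2): F = (-10.2500, -18.0000, -2.7500).
Jacobian J = [[0, 3, 6·z], [-10·x, -1, 0], [-z, z, -x + y + 2·z]].
At the point, J = [[0.0000, 3.0000, -3.0000], [-20.0000, -1.0000, 0.0000], [0.5000, -0.5000, -5.0000]] (det J = -331.5000).
Solving J·Δ = −F gives Δ = (-1.0256, 2.5128, -0.9038).
Then the next iterate is (x, y, z)₁ = (0.9744, 0.5128, -1.4038).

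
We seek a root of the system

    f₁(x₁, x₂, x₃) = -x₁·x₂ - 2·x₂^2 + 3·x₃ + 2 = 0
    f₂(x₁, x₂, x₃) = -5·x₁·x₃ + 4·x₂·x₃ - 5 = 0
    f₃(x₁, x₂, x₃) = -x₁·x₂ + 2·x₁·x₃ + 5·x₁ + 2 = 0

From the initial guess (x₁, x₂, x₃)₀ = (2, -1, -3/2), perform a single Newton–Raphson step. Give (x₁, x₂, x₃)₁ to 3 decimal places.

At (2, -1, -3/2): F = (-2.500, 16.000, 8.000).
Jacobian J = [[-x₂, -x₁ - 4·x₂, 3], [-5·x₃, 4·x₃, -5·x₁ + 4·x₂], [-x₂ + 2·x₃ + 5, -x₁, 2·x₁]].
At the point, J = [[1.000, 2.000, 3.000], [7.500, -6.000, -14.000], [3.000, -2.000, 4.000]] (det J = -187.000).
Solving J·Δ = −F gives Δ = (-0.930, 2.096, -0.254).
Then the next iterate is (x₁, x₂, x₃)₁ = (1.070, 1.096, -1.754).

(1.070, 1.096, -1.754)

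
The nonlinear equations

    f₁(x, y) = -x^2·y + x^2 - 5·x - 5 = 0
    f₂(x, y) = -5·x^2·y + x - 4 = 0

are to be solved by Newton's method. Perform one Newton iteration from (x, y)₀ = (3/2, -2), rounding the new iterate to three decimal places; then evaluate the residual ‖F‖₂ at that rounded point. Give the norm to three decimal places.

542.162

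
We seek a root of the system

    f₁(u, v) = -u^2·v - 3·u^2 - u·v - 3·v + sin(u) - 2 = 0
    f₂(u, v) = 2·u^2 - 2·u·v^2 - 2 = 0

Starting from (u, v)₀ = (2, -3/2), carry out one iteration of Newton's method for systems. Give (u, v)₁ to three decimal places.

At (2, -3/2): F = (0.40930, -3.000).
Jacobian J = [[-2·u·v - 6·u - v + cos(u), -u^2 - u - 3], [4·u - 2·v^2, -4·u·v]].
At the point, J = [[-4.91615, -9.000], [3.500, 12.000]] (det J = -27.49376).
Solving J·Δ = −F gives Δ = (-0.803, 0.484).
Then the next iterate is (u, v)₁ = (1.197, -1.016).

(1.197, -1.016)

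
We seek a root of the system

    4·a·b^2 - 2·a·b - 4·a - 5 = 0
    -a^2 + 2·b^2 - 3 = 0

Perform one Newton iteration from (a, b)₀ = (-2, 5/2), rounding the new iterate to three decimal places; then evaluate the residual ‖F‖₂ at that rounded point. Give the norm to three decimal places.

11.403

At (-2, 5/2): F = (-37.000, 5.500).
Jacobian J = [[4·b^2 - 2·b - 4, 8·a·b - 2·a], [-2·a, 4·b]].
At the point, J = [[16.000, -36.000], [4.000, 10.000]] (det J = 304.000).
Solving J·Δ = −F gives Δ = (0.566, -0.776).
Then the next iterate is (a, b)₁ = (-1.434, 1.724).
Re-evaluating at (-1.434, 1.724): F = (-11.36797, 0.88800), so ‖F‖₂ = 11.403.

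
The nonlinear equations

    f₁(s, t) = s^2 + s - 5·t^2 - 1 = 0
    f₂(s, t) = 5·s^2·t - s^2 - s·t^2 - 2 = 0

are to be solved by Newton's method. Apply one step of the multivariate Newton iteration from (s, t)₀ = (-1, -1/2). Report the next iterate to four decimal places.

At (-1, -1/2): F = (-2.2500, -5.2500).
Jacobian J = [[2·s + 1, -10·t], [10·s·t - 2·s - t^2, 5·s^2 - 2·s·t]].
At the point, J = [[-1.0000, 5.0000], [6.7500, 4.0000]] (det J = -37.7500).
Solving J·Δ = −F gives Δ = (0.4570, 0.5414).
Then the next iterate is (s, t)₁ = (-0.5430, 0.0414).

(-0.5430, 0.0414)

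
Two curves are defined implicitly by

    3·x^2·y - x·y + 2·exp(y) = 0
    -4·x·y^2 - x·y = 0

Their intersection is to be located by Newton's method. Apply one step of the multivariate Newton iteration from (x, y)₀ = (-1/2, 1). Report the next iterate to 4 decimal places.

(-1.3665, -0.5184)

At (-1/2, 1): F = (6.686564, 2.5000).
Jacobian J = [[6·x·y - y, 3·x^2 - x + 2·exp(y)], [-4·y^2 - y, -8·x·y - x]].
At the point, J = [[-4.0000, 6.686564], [-5.0000, 4.5000]] (det J = 15.432818).
Solving J·Δ = −F gives Δ = (-0.8665, -1.5184).
Then the next iterate is (x, y)₁ = (-1.3665, -0.5184).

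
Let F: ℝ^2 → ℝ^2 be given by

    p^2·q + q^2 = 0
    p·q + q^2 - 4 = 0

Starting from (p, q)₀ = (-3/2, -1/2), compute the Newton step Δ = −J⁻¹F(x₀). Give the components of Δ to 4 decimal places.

(1.9000, -1.5800)

At (-3/2, -1/2): F = (-0.8750, -3.0000).
Jacobian J = [[2·p·q, p^2 + 2·q], [q, p + 2·q]].
At the point, J = [[1.5000, 1.2500], [-0.5000, -2.5000]] (det J = -3.1250).
Solving J·Δ = −F gives Δ = (1.9000, -1.5800).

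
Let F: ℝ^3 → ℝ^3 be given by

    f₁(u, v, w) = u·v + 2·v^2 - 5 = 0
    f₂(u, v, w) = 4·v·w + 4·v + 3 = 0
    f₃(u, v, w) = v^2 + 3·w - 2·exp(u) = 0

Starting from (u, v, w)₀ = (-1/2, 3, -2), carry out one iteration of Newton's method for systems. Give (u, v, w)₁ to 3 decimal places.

At (-1/2, 3, -2): F = (11.500, -9.000, 1.78694).
Jacobian J = [[v, u + 4·v, 0], [0, 4·w + 4, 4·v], [-2·exp(u), 2·v, 3]].
At the point, J = [[3.000, 11.500, 0.000], [0.000, -4.000, 12.000], [-1.21306, 6.000, 3.000]] (det J = -419.40246).
Solving J·Δ = −F gives Δ = (-0.975, -0.746, 0.501).
Then the next iterate is (u, v, w)₁ = (-1.475, 2.254, -1.499).

(-1.475, 2.254, -1.499)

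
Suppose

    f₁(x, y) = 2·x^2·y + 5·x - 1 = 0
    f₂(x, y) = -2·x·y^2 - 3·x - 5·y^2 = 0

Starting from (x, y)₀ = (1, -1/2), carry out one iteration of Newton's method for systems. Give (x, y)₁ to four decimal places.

(-0.0893, -0.3661)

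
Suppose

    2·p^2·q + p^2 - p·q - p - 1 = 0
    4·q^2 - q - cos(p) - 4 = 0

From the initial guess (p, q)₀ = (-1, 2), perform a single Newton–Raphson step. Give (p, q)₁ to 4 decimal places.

(-0.6019, 1.3917)

At (-1, 2): F = (7.0000, 9.459698).
Jacobian J = [[4·p·q + 2·p - q - 1, 2·p^2 - p], [sin(p), 8·q - 1]].
At the point, J = [[-13.0000, 3.0000], [-0.841471, 15.0000]] (det J = -192.475587).
Solving J·Δ = −F gives Δ = (0.3981, -0.6083).
Then the next iterate is (p, q)₁ = (-0.6019, 1.3917).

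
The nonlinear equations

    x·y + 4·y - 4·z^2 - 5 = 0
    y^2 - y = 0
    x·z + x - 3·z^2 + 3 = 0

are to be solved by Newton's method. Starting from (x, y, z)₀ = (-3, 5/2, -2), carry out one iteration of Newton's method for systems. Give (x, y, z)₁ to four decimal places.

(-0.9497, 1.5625, -1.1055)

At (-3, 5/2, -2): F = (-18.5000, 3.7500, -6.0000).
Jacobian J = [[y, x + 4, -8·z], [0, 2·y - 1, 0], [z + 1, 0, x - 6·z]].
At the point, J = [[2.5000, 1.0000, 16.0000], [0.0000, 4.0000, 0.0000], [-1.0000, 0.0000, 9.0000]] (det J = 154.0000).
Solving J·Δ = −F gives Δ = (2.0503, -0.9375, 0.8945).
Then the next iterate is (x, y, z)₁ = (-0.9497, 1.5625, -1.1055).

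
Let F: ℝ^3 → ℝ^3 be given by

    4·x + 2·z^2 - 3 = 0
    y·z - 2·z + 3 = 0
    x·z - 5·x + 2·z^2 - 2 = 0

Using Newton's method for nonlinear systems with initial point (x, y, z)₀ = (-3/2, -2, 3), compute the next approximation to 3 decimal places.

At (-3/2, -2, 3): F = (9.000, -9.000, 19.000).
Jacobian J = [[4, 0, 4·z], [0, z, y - 2], [z - 5, 0, x + 4·z]].
At the point, J = [[4.000, 0.000, 12.000], [0.000, 3.000, -4.000], [-2.000, 0.000, 10.500]] (det J = 198.000).
Solving J·Δ = −F gives Δ = (2.023, 1.101, -1.424).
Then the next iterate is (x, y, z)₁ = (0.523, -0.899, 1.576).

(0.523, -0.899, 1.576)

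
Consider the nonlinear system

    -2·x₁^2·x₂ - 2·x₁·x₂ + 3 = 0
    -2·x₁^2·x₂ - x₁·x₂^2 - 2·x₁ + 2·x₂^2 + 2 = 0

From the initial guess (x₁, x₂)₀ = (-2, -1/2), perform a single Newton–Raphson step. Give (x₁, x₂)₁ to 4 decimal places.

(-0.5455, -0.3409)

At (-2, -1/2): F = (5.0000, 11.0000).
Jacobian J = [[-4·x₁·x₂ - 2·x₂, -2·x₁^2 - 2·x₁], [-4·x₁·x₂ - x₂^2 - 2, -2·x₁^2 - 2·x₁·x₂ + 4·x₂]].
At the point, J = [[-3.0000, -4.0000], [-6.2500, -12.0000]] (det J = 11.0000).
Solving J·Δ = −F gives Δ = (1.4545, 0.1591).
Then the next iterate is (x₁, x₂)₁ = (-0.5455, -0.3409).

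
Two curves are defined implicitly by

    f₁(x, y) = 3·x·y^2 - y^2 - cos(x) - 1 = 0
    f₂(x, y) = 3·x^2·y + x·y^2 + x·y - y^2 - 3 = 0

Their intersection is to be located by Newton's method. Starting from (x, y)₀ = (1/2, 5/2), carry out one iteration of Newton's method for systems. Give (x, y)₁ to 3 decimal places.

(0.592, 1.294)

At (1/2, 5/2): F = (1.24742, -3.000).
Jacobian J = [[3·y^2 + sin(x), 6·x·y - 2·y], [6·x·y + y^2 + y, 3·x^2 + 2·x·y + x - 2·y]].
At the point, J = [[19.22943, 2.500], [16.250, -1.250]] (det J = -64.66178).
Solving J·Δ = −F gives Δ = (0.092, -1.206).
Then the next iterate is (x, y)₁ = (0.592, 1.294).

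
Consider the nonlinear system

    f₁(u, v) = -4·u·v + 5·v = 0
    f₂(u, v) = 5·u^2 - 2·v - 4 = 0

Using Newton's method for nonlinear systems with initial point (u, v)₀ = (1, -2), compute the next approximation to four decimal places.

(0.9615, 0.3077)

At (1, -2): F = (-2.0000, 5.0000).
Jacobian J = [[-4·v, -4·u + 5], [10·u, -2]].
At the point, J = [[8.0000, 1.0000], [10.0000, -2.0000]] (det J = -26.0000).
Solving J·Δ = −F gives Δ = (-0.0385, 2.3077).
Then the next iterate is (u, v)₁ = (0.9615, 0.3077).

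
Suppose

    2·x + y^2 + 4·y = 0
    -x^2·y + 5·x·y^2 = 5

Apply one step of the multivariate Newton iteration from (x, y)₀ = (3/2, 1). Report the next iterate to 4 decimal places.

At (3/2, 1): F = (8.0000, 0.2500).
Jacobian J = [[2, 2·y + 4], [-2·x·y + 5·y^2, -x^2 + 10·x·y]].
At the point, J = [[2.0000, 6.0000], [2.0000, 12.7500]] (det J = 13.5000).
Solving J·Δ = −F gives Δ = (-7.4444, 1.1481).
Then the next iterate is (x, y)₁ = (-5.9444, 2.1481).

(-5.9444, 2.1481)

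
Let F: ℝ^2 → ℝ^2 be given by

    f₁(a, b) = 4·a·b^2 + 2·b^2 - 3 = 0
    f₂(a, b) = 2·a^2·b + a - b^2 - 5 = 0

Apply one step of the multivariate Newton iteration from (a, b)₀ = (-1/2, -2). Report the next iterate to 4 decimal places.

At (-1/2, -2): F = (-3.0000, -10.5000).
Jacobian J = [[4·b^2, 8·a·b + 4·b], [4·a·b + 1, 2·a^2 - 2·b]].
At the point, J = [[16.0000, 0.0000], [5.0000, 4.5000]] (det J = 72.0000).
Solving J·Δ = −F gives Δ = (0.1875, 2.1250).
Then the next iterate is (a, b)₁ = (-0.3125, 0.1250).

(-0.3125, 0.1250)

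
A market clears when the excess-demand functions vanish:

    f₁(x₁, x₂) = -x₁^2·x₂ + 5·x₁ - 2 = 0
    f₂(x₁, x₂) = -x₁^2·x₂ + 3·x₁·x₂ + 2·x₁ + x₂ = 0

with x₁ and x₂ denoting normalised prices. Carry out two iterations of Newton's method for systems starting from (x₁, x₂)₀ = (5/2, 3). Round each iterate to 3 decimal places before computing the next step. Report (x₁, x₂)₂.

(0.949, -0.043)

At (5/2, 3): F = (-8.250, 11.750).
Jacobian J = [[-2·x₁·x₂ + 5, -x₁^2], [-2·x₁·x₂ + 3·x₂ + 2, -x₁^2 + 3·x₁ + 1]].
At the point, J = [[-10.000, -6.250], [-4.000, 2.250]] (det J = -47.500).
Solving J·Δ = −F gives Δ = (1.155, -3.168).
Then the next iterate is (x₁, x₂)₁ = (3.655, -0.168).
Round to (3.655, -0.168) and repeat: F = (18.51932, 7.54420), J = [[6.22808, -13.35902], [2.72408, -1.39402]].
Δ = (-2.706, 0.125), so (x₁, x₂)₂ = (0.949, -0.043).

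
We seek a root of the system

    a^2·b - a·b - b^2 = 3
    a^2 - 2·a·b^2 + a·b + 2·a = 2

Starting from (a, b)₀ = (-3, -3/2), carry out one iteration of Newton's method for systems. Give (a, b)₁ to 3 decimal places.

(-0.117, -1.968)

At (-3, -3/2): F = (-23.250, 19.000).
Jacobian J = [[2·a·b - b, a^2 - a - 2·b], [2·a - 2·b^2 + b + 2, -4·a·b + a]].
At the point, J = [[10.500, 15.000], [-10.000, -21.000]] (det J = -70.500).
Solving J·Δ = −F gives Δ = (2.883, -0.468).
Then the next iterate is (a, b)₁ = (-0.117, -1.968).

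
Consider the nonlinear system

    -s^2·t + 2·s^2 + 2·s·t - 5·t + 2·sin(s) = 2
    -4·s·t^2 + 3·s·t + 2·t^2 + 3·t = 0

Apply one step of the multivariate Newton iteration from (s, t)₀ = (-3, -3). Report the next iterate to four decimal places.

(-1.4375, -2.1812)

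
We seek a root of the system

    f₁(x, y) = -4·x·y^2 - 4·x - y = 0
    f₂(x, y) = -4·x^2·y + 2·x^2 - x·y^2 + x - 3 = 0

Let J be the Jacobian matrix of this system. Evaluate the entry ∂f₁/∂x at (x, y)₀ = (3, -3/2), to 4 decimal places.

-13.0000

∂f₁/∂x = -4·y^2 - 4.
At (3, -3/2) this is -13.0000.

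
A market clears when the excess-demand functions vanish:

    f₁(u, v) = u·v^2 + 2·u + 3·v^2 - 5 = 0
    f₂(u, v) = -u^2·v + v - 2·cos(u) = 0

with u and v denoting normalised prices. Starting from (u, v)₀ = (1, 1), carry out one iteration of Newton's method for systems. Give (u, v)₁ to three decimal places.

At (1, 1): F = (1.000, -1.08060).
Jacobian J = [[v^2 + 2, 2·u·v + 6·v], [-2·u·v + 2·sin(u), -u^2 + 1]].
At the point, J = [[3.000, 8.000], [-0.31706, 0.000]] (det J = 2.53646).
Solving J·Δ = −F gives Δ = (-3.408, 1.153).
Then the next iterate is (u, v)₁ = (-2.408, 2.153).

(-2.408, 2.153)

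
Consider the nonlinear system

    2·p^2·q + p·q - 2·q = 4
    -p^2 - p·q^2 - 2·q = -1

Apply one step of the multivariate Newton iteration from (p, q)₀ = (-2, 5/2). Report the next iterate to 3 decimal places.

At (-2, 5/2): F = (6.000, 4.500).
Jacobian J = [[4·p·q + q, 2·p^2 + p - 2], [-2·p - q^2, -2·p·q - 2]].
At the point, J = [[-17.500, 4.000], [-2.250, 8.000]] (det J = -131.000).
Solving J·Δ = −F gives Δ = (0.229, -0.498).
Then the next iterate is (p, q)₁ = (-1.771, 2.002).

(-1.771, 2.002)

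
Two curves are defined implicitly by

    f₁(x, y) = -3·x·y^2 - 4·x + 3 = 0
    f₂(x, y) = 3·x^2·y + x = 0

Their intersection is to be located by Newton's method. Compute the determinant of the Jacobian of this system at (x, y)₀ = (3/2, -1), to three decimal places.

J = [[-3·y^2 - 4, -6·x·y], [6·x·y + 1, 3·x^2]].
At the point, J = [[-7.000, 9.000], [-8.000, 6.750]].
det J = 24.750.

24.750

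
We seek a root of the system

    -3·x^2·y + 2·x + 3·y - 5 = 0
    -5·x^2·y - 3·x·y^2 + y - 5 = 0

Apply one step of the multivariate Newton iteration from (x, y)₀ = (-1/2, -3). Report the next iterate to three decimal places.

(-1.110, 0.769)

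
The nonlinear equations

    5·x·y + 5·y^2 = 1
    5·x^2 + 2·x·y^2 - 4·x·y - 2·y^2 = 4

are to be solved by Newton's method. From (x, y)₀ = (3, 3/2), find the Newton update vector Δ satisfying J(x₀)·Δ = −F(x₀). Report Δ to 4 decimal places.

(-1.1228, -0.8110)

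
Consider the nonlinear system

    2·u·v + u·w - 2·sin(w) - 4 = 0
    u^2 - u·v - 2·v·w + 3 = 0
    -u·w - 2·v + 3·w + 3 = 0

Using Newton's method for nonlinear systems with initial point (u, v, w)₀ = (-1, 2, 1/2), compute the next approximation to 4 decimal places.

At (-1, 2, 1/2): F = (-9.458851, 4.0000, 1.0000).
Jacobian J = [[2·v + w, 2·u, u - 2·cos(w)], [2·u - v, -u - 2·w, -2·v], [-w, -2, -u + 3]].
At the point, J = [[4.5000, -2.0000, -2.755165], [-4.0000, 0.0000, -4.0000], [-0.5000, -2.0000, 4.0000]] (det J = -94.041321).
Solving J·Δ = −F gives Δ = (1.4644, -0.7949, -0.4644).
Then the next iterate is (u, v, w)₁ = (0.4644, 1.2051, 0.0356).

(0.4644, 1.2051, 0.0356)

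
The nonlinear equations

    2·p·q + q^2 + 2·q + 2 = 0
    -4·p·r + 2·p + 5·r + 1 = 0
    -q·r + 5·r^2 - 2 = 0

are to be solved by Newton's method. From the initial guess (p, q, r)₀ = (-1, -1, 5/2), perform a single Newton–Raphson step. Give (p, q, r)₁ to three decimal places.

At (-1, -1, 5/2): F = (3.000, 21.500, 31.750).
Jacobian J = [[2·q, 2·p + 2·q + 2, 0], [-4·r + 2, 0, -4·p + 5], [0, -r, -q + 10·r]].
At the point, J = [[-2.000, -2.000, 0.000], [-8.000, 0.000, 9.000], [0.000, -2.500, 26.000]] (det J = -461.000).
Solving J·Δ = −F gives Δ = (1.332, 0.168, -1.205).
Then the next iterate is (p, q, r)₁ = (0.332, -0.832, 1.295).

(0.332, -0.832, 1.295)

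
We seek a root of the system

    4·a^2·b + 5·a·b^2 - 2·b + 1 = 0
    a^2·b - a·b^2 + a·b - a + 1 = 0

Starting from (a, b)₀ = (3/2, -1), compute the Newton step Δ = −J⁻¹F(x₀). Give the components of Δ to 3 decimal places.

At (3/2, -1): F = (1.500, -5.750).
Jacobian J = [[8·a·b + 5·b^2, 4·a^2 + 10·a·b - 2], [2·a·b - b^2 + b - 1, a^2 - 2·a·b + a]].
At the point, J = [[-7.000, -8.000], [-6.000, 6.750]] (det J = -95.250).
Solving J·Δ = −F gives Δ = (-0.377, 0.517).

(-0.377, 0.517)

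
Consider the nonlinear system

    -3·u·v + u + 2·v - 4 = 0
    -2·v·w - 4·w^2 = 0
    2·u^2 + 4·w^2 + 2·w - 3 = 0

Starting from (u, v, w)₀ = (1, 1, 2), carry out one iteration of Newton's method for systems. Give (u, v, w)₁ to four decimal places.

(-0.2500, -0.5000, 1.2222)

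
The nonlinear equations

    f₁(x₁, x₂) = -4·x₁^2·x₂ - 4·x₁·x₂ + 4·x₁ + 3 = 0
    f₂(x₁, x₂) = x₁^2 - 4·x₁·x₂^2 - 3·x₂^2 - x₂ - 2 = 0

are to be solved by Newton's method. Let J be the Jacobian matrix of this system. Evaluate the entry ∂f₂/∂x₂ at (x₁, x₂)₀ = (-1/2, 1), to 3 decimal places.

∂f₂/∂x₂ = -8·x₁·x₂ - 6·x₂ - 1.
At (-1/2, 1) this is -3.000.

-3.000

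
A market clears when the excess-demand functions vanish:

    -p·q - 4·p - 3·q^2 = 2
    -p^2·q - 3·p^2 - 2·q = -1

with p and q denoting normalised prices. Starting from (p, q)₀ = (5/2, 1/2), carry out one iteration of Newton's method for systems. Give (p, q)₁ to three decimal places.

At (5/2, 1/2): F = (-14.000, -21.875).
Jacobian J = [[-q - 4, -p - 6·q], [-2·p·q - 6·p, -p^2 - 2]].
At the point, J = [[-4.500, -5.500], [-17.500, -8.250]] (det J = -59.125).
Solving J·Δ = −F gives Δ = (-0.081, -2.479).
Then the next iterate is (p, q)₁ = (2.419, -1.979).

(2.419, -1.979)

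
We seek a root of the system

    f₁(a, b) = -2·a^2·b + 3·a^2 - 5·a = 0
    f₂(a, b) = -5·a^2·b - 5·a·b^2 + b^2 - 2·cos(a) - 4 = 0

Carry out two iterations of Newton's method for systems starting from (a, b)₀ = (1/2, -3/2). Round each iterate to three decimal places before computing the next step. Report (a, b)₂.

(3.092, 2.346)

At (1/2, -3/2): F = (-1.000, -7.25517).
Jacobian J = [[-4·a·b + 6·a - 5, -2·a^2], [-10·a·b - 5·b^2 + 2·sin(a), -5·a^2 - 10·a·b + 2·b]].
At the point, J = [[1.000, -0.500], [-2.79115, 3.250]] (det J = 1.85443).
Solving J·Δ = −F gives Δ = (3.709, 5.417).
Then the next iterate is (a, b)₁ = (4.209, 3.917).
Round to (4.209, 3.917) and repeat: F = (-106.68260, -657.54503), J = [[-45.69261, -35.43136], [-243.33288, -245.61093]].
Δ = (-1.117, -1.571), so (a, b)₂ = (3.092, 2.346).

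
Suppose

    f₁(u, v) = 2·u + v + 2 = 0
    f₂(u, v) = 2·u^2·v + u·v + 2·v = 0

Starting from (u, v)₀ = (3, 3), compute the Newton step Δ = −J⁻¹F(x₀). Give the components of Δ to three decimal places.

At (3, 3): F = (11.000, 69.000).
Jacobian J = [[2, 1], [4·u·v + v, 2·u^2 + u + 2]].
At the point, J = [[2.000, 1.000], [39.000, 23.000]] (det J = 7.000).
Solving J·Δ = −F gives Δ = (-26.286, 41.571).

(-26.286, 41.571)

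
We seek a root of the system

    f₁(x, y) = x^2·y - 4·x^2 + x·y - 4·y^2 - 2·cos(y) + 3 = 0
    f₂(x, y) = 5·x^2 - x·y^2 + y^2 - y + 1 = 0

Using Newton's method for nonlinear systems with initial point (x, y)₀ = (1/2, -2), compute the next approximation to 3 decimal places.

(5.938, 1.896)

At (1/2, -2): F = (-14.66771, 6.250).
Jacobian J = [[2·x·y - 8·x + y, x^2 + x - 8·y + 2·sin(y)], [10·x - y^2, -2·x·y + 2·y - 1]].
At the point, J = [[-8.000, 14.93141], [1.000, -3.000]] (det J = 9.06859).
Solving J·Δ = −F gives Δ = (5.438, 3.896).
Then the next iterate is (x, y)₁ = (5.938, 1.896).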